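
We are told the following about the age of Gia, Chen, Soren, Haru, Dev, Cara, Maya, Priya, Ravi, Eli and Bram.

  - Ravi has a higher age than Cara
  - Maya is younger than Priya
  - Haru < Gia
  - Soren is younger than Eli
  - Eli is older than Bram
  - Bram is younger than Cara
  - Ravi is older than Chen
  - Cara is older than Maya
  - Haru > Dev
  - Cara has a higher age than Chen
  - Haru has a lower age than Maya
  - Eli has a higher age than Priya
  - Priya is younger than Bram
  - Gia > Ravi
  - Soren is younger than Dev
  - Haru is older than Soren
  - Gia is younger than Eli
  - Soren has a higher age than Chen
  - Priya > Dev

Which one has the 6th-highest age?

Chaining the given pairs: Chen < Soren < Dev < Haru < Maya < Priya < Bram < Cara < Ravi < Gia < Eli.
Counting 6 from the largest end gives Priya.

Priya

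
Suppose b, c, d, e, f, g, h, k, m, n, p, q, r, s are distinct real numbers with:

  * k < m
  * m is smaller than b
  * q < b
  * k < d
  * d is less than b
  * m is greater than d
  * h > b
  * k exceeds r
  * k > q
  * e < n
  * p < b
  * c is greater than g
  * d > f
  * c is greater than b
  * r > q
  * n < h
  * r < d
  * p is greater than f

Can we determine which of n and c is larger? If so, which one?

undetermined

Following every chain through n: above n we get h; below n we get e.
c is not reached, and no chain runs the other way from c to n.
So the given relations leave the order of n and c undetermined.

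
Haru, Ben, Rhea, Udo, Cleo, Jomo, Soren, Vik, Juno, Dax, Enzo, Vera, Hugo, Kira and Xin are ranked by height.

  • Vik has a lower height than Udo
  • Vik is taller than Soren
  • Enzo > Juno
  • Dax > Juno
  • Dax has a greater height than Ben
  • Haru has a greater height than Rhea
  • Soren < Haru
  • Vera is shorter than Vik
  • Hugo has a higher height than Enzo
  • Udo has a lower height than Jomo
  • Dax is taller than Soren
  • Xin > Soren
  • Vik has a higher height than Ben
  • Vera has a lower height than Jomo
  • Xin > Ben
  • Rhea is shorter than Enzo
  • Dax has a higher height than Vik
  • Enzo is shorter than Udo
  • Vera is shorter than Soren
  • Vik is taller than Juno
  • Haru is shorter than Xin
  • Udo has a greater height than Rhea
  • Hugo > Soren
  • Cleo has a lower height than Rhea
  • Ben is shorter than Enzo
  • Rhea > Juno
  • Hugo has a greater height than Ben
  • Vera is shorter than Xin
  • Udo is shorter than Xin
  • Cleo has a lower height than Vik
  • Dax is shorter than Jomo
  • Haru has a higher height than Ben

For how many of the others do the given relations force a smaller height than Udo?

From Udo the given relations immediately reach Rhea, Enzo, Vik.
From those, Cleo, Vera, Juno, Soren, Ben — 8 in total.
Nothing else is reachable below Udo; 8 in all.

8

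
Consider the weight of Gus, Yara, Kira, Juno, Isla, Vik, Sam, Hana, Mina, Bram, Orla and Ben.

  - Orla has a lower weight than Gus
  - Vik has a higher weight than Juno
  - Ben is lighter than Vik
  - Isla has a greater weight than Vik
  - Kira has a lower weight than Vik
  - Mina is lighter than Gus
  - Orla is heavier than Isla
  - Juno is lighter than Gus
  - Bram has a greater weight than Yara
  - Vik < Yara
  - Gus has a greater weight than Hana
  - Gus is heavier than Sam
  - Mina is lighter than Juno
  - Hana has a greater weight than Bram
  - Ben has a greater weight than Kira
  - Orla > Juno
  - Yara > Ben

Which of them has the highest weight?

Chaining downward from Gus: directly below it, Mina, Juno, Orla, Hana, Sam; then Isla, Bram; then Vik, Yara; then Kira, Ben.
That covers every other element, and nothing is given above Gus, so Gus is the highest weight.

Gus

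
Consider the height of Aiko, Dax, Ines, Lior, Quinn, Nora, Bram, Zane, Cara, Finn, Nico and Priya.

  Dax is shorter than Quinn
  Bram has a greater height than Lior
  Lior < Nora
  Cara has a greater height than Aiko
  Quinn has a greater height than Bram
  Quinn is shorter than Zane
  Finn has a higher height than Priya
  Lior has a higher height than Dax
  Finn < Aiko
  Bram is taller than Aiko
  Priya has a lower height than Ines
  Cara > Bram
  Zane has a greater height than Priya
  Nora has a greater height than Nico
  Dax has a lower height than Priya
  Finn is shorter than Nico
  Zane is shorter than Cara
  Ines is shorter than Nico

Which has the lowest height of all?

Dax

Chaining upward from Dax: directly above it, Priya, Lior, Quinn; then Finn, Bram, Ines, Zane, Nora; then Aiko, Nico, Cara.
That covers every other element, and nothing is given below Dax, so Dax is the lowest height.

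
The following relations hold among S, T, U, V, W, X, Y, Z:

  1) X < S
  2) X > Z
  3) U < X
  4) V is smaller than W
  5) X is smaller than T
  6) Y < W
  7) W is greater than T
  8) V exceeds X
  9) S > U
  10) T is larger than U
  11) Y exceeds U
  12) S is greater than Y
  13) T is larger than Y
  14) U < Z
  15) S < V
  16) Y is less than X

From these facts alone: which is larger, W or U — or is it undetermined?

W

U < Y and Y < X give U < X.
With X < S: U < Y < X < S.
With S < V: U < Y < X < S < V.
With V < W: U < Y < X < S < V < W.
So W is larger.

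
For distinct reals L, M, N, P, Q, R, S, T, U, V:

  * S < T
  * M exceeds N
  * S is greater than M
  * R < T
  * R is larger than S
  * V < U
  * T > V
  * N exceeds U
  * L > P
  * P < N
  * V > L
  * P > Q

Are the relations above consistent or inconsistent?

consistent

The single ordering Q < P < L < V < U < N < M < S < R < T satisfies every listed relation, so no contradiction arises.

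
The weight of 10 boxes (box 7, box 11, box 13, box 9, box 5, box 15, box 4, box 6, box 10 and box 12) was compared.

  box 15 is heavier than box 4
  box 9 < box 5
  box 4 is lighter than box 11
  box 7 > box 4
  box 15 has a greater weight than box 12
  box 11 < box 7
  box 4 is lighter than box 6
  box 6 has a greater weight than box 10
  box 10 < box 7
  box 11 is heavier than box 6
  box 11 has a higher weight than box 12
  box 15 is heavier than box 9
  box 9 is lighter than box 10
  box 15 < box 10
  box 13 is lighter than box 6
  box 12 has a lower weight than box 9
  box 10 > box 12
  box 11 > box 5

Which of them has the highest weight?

box 7

Chaining downward from box 7: directly below it, box 4, box 10, box 11; then box 12, box 9, box 5, box 15, box 6; then box 13.
That covers every other element, and nothing is given above box 7, so box 7 is the highest weight.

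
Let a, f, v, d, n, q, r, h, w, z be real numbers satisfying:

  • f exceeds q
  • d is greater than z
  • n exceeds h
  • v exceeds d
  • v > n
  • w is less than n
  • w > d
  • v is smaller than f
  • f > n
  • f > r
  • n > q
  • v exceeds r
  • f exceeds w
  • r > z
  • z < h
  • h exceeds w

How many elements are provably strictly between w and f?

Chaining upward from w reaches: h, n, v.
Chaining downward from f reaches: z, d, q, h, r, n, v.
Strictly between w and f are those in both lists: h, n, v — 3 elements.

3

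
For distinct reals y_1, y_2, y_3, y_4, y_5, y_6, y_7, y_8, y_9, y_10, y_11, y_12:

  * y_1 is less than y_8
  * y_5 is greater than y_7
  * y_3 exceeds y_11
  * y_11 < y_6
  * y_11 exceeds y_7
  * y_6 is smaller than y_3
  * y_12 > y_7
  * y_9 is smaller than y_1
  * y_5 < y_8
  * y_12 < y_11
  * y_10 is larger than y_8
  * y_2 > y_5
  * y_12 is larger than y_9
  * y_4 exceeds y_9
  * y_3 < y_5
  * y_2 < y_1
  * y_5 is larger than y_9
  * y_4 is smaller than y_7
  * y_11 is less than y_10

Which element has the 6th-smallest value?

y_6

The consecutive relations fix a unique order: y_9 < y_4 < y_7 < y_12 < y_11 < y_6 < y_3 < y_5 < y_2 < y_1 < y_8 < y_10.
The 6th smallest is y_6.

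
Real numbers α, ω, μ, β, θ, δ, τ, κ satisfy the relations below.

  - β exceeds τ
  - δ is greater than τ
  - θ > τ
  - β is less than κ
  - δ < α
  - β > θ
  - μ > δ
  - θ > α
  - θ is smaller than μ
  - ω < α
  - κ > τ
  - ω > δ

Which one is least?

τ

Chaining upward from τ: directly above it, δ, θ, β, κ; then ω, α, μ.
That covers every other element, and nothing is given below τ, so τ is the least.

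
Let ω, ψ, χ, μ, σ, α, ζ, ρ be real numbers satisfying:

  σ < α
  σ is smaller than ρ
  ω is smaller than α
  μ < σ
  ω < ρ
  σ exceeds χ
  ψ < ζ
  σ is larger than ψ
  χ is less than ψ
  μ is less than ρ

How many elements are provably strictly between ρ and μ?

1

Chaining upward from μ reaches: σ, α.
Chaining downward from ρ reaches: χ, ψ, ω, σ.
Strictly between μ and ρ are those in both lists: σ — 1 element.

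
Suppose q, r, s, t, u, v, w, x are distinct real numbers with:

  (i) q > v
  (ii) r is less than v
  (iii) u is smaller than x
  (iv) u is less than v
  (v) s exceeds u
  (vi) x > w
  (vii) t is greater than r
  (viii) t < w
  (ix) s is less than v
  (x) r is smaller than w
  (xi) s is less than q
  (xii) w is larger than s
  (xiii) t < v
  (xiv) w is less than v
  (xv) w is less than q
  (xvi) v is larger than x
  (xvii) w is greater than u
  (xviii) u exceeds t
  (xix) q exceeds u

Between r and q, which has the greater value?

q

r < t and t < u give r < u.
With u < s: r < t < u < s.
With s < w: r < t < u < s < w.
Then w < x extends the chain to x.
Then x < v extends the chain to v.
With v < q: r < t < u < s < w < x < v < q.
So r < q; q is the larger of the two.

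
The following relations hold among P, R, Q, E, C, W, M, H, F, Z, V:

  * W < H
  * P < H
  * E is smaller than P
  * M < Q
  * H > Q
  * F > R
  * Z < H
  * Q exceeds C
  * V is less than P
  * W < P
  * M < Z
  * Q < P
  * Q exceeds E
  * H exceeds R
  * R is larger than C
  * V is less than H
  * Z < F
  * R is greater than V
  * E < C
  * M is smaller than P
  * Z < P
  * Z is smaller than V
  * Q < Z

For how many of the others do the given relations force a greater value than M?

7

The elements the relations force above M are Q, Z, V, R, P, F, H — no chain reaches any other.
That is 7.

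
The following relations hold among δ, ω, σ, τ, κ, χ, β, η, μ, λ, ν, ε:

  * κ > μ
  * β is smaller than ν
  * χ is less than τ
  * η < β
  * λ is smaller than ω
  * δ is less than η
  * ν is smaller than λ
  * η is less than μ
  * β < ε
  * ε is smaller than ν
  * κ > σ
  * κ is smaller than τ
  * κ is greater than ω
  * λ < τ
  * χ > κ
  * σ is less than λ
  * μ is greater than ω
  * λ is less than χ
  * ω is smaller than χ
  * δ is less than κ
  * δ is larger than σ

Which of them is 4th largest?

Chaining the given pairs: σ < δ < η < β < ε < ν < λ < ω < μ < κ < χ < τ.
Counting 4 from the largest end gives μ.

μ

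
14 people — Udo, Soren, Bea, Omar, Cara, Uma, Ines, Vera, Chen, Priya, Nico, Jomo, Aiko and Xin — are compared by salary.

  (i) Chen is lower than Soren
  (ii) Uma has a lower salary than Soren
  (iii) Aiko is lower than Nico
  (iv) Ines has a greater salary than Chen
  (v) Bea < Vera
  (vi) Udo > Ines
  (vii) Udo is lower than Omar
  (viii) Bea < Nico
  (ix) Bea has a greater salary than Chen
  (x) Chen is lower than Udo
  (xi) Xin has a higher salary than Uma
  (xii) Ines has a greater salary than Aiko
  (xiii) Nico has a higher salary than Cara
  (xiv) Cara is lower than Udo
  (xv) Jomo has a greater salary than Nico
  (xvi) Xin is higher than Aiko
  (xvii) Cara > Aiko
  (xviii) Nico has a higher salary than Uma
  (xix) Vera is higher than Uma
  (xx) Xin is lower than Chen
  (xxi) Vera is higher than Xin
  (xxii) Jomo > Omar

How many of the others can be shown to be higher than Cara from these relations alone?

The elements the relations force above Cara are Udo, Nico, Omar, Jomo — no chain reaches any other.
That is 4.

4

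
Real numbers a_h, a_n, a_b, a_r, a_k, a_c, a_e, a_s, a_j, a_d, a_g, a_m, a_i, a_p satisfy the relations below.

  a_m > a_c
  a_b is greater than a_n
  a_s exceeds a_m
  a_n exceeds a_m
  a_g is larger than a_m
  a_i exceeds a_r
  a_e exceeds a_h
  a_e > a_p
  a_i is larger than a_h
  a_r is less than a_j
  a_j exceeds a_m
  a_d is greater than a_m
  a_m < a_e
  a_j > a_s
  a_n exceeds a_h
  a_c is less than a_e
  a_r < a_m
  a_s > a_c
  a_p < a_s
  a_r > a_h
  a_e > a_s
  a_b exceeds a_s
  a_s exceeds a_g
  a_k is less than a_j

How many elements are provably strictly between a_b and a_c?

The relations place a_c below a_b. An element lies strictly between them when it is forced above a_c and also forced below a_b.
Above a_c: {a_m, a_g, a_s, a_n, a_e, a_d, a_j}. Below a_b: {a_h, a_r, a_p, a_m, a_g, a_s, a_n}.
Intersection: {a_m, a_g, a_s, a_n} — 4.

4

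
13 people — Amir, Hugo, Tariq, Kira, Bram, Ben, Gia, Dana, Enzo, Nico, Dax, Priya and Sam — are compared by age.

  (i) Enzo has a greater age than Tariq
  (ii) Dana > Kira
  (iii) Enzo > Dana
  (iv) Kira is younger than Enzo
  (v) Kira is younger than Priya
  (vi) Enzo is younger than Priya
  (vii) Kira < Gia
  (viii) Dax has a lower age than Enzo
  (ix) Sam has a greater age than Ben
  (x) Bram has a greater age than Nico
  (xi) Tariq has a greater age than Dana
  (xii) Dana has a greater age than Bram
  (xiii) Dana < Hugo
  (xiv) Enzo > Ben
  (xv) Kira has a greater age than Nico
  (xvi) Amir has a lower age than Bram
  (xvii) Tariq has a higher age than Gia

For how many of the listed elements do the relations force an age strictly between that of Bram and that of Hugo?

The relations place Bram below Hugo. An element lies strictly between them when it is forced above Bram and also forced below Hugo.
Above Bram: {Dana, Tariq, Enzo, Priya}. Below Hugo: {Nico, Kira, Amir, Dana}.
Intersection: {Dana} — 1.

1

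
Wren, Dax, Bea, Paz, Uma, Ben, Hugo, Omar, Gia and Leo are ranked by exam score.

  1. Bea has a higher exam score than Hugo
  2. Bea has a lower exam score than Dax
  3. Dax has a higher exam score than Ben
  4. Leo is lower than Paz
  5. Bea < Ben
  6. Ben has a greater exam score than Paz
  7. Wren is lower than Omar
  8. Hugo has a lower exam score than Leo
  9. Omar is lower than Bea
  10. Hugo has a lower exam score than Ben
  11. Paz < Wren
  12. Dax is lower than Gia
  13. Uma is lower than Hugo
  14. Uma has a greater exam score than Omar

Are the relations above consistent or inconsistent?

Chaining the given relations yields Leo < Paz < Wren < Omar < Uma < Hugo, so Leo < Hugo. But one relation states Hugo < Leo. These cannot both hold.

inconsistent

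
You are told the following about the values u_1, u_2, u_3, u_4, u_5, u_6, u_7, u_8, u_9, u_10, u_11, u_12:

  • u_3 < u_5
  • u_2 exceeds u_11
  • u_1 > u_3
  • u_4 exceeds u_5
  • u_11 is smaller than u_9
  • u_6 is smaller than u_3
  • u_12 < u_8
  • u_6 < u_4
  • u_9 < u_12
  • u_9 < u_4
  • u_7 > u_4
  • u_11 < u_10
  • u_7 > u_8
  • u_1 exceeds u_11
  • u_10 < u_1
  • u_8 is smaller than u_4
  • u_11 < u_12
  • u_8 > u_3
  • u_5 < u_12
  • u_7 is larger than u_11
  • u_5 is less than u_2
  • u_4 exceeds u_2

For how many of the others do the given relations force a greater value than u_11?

8

The elements the relations force above u_11 are u_10, u_2, u_9, u_12, u_8, u_1, u_4, u_7 — no chain reaches any other.
That is 8.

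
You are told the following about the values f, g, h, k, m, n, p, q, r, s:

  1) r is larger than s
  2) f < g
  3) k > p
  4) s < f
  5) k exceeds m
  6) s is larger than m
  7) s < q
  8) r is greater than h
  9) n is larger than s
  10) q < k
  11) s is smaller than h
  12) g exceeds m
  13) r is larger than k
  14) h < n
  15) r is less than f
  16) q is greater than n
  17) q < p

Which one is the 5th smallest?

Chaining the given pairs: m < s < h < n < q < p < k < r < f < g.
The 5th smallest is q.

q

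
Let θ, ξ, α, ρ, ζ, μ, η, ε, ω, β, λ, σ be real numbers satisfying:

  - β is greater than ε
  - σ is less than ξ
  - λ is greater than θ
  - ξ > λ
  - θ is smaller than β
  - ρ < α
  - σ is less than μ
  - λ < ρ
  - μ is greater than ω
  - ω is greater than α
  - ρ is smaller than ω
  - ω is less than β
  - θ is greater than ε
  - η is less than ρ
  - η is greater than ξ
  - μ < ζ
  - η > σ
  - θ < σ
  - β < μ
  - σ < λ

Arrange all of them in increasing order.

ε < θ < σ < λ < ξ < η < ρ < α < ω < β < μ < ζ

Nothing is placed below ε, so it is least; from there ε < θ; θ < σ; σ < λ; λ < ξ; ξ < η; η < ρ; ρ < α; α < ω; ω < β; β < μ; μ < ζ, each given directly.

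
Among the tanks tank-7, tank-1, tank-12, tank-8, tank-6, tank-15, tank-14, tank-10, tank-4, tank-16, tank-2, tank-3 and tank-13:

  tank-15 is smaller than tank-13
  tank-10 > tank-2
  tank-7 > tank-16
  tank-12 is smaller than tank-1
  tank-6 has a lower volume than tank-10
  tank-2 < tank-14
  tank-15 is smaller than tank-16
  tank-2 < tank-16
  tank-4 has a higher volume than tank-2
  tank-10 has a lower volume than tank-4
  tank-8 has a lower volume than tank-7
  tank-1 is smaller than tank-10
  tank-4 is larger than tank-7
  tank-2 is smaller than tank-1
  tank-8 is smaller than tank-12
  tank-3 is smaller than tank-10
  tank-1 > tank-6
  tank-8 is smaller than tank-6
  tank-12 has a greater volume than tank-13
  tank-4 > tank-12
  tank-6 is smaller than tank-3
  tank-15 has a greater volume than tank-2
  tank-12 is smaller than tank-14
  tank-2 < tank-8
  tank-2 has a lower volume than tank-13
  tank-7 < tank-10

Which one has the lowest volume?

tank-2

Chaining upward from tank-2: directly above it, tank-8, tank-15, tank-13, tank-14, tank-16, tank-1, tank-10, tank-4; then tank-6, tank-12, tank-7; then tank-3.
That covers every other element, and nothing is given below tank-2, so tank-2 is the lowest volume.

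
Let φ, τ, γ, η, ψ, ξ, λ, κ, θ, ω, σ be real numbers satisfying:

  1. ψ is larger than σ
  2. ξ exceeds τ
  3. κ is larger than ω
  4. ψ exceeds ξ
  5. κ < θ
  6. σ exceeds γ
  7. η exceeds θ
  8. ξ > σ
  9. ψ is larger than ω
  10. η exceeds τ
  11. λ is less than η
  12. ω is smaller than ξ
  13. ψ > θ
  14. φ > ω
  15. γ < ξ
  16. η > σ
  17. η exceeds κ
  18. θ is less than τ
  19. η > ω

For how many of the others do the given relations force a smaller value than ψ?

Directly below ψ: ω, σ, θ, ξ.
One step further: κ, γ, τ (7 so far).
No other element is forced below ψ by the given relations, so the count is 7.

7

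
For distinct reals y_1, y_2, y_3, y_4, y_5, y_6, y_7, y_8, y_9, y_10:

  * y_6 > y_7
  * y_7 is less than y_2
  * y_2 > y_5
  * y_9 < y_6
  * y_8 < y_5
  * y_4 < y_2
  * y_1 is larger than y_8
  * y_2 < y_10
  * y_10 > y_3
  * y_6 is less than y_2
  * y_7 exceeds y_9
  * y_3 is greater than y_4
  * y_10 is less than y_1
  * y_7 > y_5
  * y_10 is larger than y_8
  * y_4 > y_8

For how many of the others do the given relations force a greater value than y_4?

4

Directly above y_4: y_3, y_2.
One step further: y_10 (3 so far).
One step further: y_1 (4 so far).
No other element is forced above y_4 by the given relations, so the count is 4.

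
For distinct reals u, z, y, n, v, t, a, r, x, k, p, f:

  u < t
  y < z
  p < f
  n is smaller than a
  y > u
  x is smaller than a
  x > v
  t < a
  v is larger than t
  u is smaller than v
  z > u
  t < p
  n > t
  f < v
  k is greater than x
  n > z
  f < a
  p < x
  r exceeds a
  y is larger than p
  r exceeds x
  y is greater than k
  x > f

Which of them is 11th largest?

Chaining the given pairs: u < t < p < f < v < x < k < y < z < n < a < r.
Counting 11 from the largest end gives t.

t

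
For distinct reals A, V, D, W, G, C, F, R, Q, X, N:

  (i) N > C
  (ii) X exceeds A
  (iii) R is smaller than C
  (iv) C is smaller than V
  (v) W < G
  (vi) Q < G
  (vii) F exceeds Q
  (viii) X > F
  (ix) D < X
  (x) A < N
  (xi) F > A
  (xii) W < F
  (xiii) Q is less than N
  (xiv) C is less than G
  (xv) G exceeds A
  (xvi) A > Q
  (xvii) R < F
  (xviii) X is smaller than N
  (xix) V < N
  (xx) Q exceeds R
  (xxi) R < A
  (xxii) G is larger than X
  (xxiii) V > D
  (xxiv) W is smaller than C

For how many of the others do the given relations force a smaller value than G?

8

From G the given relations immediately reach W, C, Q, A, X.
From those, R, F, D — 8 in total.
No other element is forced below G by the given relations, so the count is 8.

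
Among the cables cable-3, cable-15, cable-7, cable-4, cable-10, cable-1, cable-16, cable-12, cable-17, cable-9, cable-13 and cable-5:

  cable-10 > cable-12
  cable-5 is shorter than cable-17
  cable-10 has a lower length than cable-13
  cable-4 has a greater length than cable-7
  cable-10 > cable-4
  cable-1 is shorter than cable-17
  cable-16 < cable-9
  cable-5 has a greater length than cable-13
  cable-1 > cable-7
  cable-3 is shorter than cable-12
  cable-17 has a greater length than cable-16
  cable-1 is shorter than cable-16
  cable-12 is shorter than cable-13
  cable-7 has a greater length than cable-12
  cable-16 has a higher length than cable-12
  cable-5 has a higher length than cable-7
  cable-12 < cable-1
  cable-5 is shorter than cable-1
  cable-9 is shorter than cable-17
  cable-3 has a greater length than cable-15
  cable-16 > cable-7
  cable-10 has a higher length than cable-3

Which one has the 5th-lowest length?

cable-4

Piecing the relations together gives one ordering: cable-15 < cable-3 < cable-12 < cable-7 < cable-4 < cable-10 < cable-13 < cable-5 < cable-1 < cable-16 < cable-9 < cable-17.
The 5th smallest is cable-4.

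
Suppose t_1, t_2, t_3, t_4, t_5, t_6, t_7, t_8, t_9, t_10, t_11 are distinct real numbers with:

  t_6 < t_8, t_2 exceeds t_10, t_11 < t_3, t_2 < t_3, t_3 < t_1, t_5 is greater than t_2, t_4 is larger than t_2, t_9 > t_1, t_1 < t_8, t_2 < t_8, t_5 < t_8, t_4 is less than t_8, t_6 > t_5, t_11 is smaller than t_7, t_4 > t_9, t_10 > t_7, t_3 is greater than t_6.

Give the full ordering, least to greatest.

Nothing is placed below t_11, so it is least; from there t_11 < t_7; t_7 < t_10; t_10 < t_2; t_2 < t_5; t_5 < t_6; t_6 < t_3; t_3 < t_1; t_1 < t_9; t_9 < t_4; t_4 < t_8, each given directly.

t_11 < t_7 < t_10 < t_2 < t_5 < t_6 < t_3 < t_1 < t_9 < t_4 < t_8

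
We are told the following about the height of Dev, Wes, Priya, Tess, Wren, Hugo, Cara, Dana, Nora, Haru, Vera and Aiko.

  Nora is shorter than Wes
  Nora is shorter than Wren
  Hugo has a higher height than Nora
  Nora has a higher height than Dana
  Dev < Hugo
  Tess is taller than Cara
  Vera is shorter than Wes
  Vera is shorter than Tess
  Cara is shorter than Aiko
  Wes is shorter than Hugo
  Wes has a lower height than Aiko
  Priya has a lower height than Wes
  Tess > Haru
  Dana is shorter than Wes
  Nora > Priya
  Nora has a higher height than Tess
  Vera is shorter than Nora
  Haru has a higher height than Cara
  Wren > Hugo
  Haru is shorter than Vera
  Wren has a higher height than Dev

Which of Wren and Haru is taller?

Haru < Vera < Tess < Nora < Wes < Hugo < Wren, by transitivity through Vera, Tess, Nora, Wes, Hugo.
So Haru < Wren; Wren is the taller of the two.

Wren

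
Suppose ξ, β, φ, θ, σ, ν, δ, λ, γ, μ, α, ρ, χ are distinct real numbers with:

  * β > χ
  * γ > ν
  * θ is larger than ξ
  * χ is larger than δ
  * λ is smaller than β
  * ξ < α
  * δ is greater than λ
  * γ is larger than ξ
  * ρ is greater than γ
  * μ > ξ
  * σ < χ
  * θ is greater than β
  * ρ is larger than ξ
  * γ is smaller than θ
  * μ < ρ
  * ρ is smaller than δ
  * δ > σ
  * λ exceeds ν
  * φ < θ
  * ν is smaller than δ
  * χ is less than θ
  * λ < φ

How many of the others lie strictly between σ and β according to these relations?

The relations place σ below β. An element lies strictly between them when it is forced above σ and also forced below β.
Above σ: {δ, χ, θ}. Below β: {ν, ξ, γ, μ, λ, ρ, δ, χ}.
Intersection: {δ, χ} — 2.

2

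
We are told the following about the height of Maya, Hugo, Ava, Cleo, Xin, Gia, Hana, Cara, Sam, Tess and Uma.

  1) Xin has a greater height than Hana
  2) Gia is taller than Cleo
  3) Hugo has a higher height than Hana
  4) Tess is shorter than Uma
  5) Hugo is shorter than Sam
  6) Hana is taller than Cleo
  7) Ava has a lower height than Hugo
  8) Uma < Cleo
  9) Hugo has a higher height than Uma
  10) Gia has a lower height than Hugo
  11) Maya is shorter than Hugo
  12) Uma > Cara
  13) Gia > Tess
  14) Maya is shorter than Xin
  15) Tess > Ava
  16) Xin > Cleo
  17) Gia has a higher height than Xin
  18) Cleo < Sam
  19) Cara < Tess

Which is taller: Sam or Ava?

Chaining the given relations: Ava < Tess < Uma < Cleo < Hana < Xin < Gia < Hugo < Sam.
So Ava < Sam; Sam is the taller of the two.

Sam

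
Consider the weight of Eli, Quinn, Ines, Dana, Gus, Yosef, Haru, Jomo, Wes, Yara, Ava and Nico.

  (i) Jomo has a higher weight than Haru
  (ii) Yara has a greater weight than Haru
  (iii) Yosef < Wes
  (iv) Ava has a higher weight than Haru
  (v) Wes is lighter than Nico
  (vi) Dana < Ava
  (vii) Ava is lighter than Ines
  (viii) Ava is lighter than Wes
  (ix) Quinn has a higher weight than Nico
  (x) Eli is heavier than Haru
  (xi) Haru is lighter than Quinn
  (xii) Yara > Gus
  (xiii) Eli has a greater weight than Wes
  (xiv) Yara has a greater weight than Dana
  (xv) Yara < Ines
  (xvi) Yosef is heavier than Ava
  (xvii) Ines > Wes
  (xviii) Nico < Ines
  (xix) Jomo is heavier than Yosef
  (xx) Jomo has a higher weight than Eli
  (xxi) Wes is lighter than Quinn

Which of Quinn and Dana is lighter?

The relevant relations are Dana < Ava; Ava < Yosef; Yosef < Wes; Wes < Nico; Nico < Quinn.
Together: Dana < Ava < Yosef < Wes < Nico < Quinn.
So Dana < Quinn; Dana is the lighter of the two.

Dana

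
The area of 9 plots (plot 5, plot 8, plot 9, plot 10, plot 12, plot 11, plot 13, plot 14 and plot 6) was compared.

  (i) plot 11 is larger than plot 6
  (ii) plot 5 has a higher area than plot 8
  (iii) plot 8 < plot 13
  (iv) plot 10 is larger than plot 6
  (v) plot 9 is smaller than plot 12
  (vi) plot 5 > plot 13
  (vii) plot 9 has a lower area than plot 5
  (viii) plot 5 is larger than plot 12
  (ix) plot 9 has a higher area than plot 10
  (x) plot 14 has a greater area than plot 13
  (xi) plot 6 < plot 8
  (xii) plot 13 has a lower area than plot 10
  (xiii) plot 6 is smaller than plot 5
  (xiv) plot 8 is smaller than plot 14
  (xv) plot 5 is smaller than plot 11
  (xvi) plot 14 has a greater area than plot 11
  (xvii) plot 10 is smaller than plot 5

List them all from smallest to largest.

plot 6 < plot 8 < plot 13 < plot 10 < plot 9 < plot 12 < plot 5 < plot 11 < plot 14

Each adjacent pair is fixed by a given relation: plot 6 < plot 8; plot 8 < plot 13; plot 13 < plot 10; plot 10 < plot 9; plot 9 < plot 12; plot 12 < plot 5; plot 5 < plot 11; plot 11 < plot 14. Chaining them end to end gives the full order.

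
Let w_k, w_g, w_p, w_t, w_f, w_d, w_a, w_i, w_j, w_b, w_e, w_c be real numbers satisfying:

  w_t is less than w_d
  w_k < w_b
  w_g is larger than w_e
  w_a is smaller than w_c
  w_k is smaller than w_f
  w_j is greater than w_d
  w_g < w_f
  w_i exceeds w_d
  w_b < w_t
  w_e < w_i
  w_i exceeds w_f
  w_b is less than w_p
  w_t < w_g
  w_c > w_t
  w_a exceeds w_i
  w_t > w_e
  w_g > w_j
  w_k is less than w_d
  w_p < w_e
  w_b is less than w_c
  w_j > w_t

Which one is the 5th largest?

Chaining the given pairs: w_k < w_b < w_p < w_e < w_t < w_d < w_j < w_g < w_f < w_i < w_a < w_c.
Counting 5 from the largest end gives w_g.

w_g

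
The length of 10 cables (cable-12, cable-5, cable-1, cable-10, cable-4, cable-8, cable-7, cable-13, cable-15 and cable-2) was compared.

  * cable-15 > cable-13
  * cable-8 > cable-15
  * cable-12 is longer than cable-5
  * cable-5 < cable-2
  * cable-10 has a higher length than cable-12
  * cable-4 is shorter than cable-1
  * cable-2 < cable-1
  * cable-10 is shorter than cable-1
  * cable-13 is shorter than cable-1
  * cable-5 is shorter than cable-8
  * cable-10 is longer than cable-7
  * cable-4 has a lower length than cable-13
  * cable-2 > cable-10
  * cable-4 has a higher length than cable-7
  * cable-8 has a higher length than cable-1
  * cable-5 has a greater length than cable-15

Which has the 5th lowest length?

cable-5

Piecing the relations together gives one ordering: cable-7 < cable-4 < cable-13 < cable-15 < cable-5 < cable-12 < cable-10 < cable-2 < cable-1 < cable-8.
Counting 5 from the smallest end gives cable-5.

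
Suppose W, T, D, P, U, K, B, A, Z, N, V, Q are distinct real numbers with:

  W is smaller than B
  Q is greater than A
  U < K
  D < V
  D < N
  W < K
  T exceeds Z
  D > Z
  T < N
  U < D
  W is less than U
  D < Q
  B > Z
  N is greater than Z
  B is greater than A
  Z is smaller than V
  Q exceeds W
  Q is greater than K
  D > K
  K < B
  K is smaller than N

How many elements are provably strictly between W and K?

1

The relations place W below K. An element lies strictly between them when it is forced above W and also forced below K.
Above W: {U, D, V, Q, B, N}. Below K: {U}.
Intersection: {U} — 1.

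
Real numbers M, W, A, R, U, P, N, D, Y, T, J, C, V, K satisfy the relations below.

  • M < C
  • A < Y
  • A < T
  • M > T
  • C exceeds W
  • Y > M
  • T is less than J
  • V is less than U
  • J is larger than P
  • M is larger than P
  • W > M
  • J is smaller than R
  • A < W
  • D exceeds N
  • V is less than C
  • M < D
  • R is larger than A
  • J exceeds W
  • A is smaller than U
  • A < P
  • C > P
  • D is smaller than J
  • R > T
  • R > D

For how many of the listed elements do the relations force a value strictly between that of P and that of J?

3

Chaining upward from P reaches: M, Y, D, W, C, R.
Chaining downward from J reaches: A, T, N, M, D, W.
Strictly between P and J are those in both lists: M, D, W — 3 elements.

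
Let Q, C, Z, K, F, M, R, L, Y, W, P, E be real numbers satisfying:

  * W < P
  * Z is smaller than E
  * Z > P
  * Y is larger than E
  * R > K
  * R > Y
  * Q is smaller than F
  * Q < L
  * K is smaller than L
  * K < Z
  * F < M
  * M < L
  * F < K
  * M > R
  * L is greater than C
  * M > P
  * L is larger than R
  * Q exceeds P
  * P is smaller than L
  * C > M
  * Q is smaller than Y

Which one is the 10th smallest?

M

Piecing the relations together gives one ordering: W < P < Q < F < K < Z < E < Y < R < M < C < L.
Counting 10 from the smallest end gives M.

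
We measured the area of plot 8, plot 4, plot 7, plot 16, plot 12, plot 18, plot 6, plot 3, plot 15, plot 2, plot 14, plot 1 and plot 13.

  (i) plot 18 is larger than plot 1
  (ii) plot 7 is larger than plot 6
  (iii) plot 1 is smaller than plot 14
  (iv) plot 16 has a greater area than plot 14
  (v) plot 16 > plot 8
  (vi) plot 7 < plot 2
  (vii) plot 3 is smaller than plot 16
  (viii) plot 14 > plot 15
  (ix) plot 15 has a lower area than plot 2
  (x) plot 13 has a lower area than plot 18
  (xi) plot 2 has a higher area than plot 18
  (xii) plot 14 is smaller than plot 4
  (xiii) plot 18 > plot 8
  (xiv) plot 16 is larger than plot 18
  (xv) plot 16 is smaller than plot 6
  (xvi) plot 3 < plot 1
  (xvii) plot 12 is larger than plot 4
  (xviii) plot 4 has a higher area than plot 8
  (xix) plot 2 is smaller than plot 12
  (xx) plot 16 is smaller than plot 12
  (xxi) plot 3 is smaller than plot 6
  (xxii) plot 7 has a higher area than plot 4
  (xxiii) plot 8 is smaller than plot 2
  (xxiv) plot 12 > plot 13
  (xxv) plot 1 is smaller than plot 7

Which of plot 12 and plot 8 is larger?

plot 12

plot 8 < plot 18 and plot 18 < plot 16 give plot 8 < plot 16.
With plot 16 < plot 6: plot 8 < plot 18 < plot 16 < plot 6.
With plot 6 < plot 7: plot 8 < plot 18 < plot 16 < plot 6 < plot 7.
With plot 7 < plot 2: plot 8 < plot 18 < plot 16 < plot 6 < plot 7 < plot 2.
With plot 2 < plot 12: plot 8 < plot 18 < plot 16 < plot 6 < plot 7 < plot 2 < plot 12.
So plot 8 < plot 12; plot 12 is the larger of the two.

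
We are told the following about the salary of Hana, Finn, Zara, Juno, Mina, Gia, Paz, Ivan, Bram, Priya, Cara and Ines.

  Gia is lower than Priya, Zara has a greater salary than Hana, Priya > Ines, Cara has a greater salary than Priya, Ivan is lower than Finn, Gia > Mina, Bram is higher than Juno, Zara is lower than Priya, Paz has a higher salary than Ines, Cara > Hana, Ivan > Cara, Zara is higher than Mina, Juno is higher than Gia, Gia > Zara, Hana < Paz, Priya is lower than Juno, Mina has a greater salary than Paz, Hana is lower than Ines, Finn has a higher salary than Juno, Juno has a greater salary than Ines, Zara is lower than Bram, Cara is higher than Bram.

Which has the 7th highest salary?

Gia

The consecutive relations fix a unique order: Hana < Ines < Paz < Mina < Zara < Gia < Priya < Juno < Bram < Cara < Ivan < Finn.
Counting 7 from the largest end gives Gia.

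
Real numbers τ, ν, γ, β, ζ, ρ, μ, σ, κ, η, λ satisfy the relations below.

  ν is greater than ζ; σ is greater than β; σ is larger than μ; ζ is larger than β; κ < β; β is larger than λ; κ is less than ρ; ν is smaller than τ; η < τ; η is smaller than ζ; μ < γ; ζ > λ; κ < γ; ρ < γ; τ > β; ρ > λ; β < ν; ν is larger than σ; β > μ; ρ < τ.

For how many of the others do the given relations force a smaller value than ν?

7

Directly below ν: β, σ, ζ.
One step further: μ, κ, λ, η (7 so far).
No other element is forced below ν by the given relations, so the count is 7.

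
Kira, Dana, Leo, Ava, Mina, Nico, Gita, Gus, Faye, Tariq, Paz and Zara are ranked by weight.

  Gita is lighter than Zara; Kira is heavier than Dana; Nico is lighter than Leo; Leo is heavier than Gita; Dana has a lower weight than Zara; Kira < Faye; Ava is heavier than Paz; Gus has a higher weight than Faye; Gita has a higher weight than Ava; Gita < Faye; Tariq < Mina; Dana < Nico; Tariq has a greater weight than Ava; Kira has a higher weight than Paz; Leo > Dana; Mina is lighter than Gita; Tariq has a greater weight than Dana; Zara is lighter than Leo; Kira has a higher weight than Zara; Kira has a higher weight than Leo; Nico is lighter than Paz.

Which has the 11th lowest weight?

Piecing the relations together gives one ordering: Dana < Nico < Paz < Ava < Tariq < Mina < Gita < Zara < Leo < Kira < Faye < Gus.
The 11th smallest is Faye.

Faye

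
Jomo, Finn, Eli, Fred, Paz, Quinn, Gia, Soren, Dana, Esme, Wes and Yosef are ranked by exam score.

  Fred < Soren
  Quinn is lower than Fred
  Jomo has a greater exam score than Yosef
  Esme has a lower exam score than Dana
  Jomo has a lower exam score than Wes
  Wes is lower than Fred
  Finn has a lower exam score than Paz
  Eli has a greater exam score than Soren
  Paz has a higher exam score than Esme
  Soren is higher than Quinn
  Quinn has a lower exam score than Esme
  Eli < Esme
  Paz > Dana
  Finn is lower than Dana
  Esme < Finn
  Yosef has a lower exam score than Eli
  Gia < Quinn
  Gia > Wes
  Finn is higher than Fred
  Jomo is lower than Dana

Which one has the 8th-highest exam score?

Piecing the relations together gives one ordering: Yosef < Jomo < Wes < Gia < Quinn < Fred < Soren < Eli < Esme < Finn < Dana < Paz.
The 8th largest is Quinn.

Quinn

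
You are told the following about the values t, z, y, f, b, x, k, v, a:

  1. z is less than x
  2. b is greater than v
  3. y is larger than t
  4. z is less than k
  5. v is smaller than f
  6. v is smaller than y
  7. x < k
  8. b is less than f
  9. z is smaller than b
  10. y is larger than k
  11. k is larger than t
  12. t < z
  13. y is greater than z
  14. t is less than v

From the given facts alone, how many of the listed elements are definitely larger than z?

From z the given relations immediately reach x, b, k, y.
From those, f — 5 in total.
No other element is forced above z by the given relations, so the count is 5.

5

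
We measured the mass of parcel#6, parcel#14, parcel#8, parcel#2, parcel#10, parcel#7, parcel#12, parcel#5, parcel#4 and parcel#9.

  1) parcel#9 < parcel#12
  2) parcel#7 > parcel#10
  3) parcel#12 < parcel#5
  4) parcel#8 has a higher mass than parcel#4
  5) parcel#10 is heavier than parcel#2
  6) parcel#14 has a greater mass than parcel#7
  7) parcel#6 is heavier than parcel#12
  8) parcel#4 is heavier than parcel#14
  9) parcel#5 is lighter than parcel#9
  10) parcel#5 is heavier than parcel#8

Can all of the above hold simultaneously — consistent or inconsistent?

inconsistent

Chaining the given relations yields parcel#5 < parcel#9 < parcel#12, so parcel#5 < parcel#12. But one relation states parcel#12 < parcel#5. These cannot both hold.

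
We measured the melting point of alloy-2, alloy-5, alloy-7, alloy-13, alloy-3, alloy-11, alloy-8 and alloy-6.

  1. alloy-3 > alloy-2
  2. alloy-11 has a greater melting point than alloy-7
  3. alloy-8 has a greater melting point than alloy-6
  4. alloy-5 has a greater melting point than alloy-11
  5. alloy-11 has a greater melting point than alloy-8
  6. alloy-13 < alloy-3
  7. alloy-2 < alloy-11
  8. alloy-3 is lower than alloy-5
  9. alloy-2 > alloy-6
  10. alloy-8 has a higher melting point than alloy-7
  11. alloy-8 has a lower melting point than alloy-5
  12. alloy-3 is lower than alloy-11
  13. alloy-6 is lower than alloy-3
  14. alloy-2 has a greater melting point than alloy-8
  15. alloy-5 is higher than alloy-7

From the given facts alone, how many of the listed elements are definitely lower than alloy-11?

6

Directly below alloy-11: alloy-7, alloy-8, alloy-2, alloy-3.
One step further: alloy-13, alloy-6 (6 so far).
No other element is forced below alloy-11 by the given relations, so the count is 6.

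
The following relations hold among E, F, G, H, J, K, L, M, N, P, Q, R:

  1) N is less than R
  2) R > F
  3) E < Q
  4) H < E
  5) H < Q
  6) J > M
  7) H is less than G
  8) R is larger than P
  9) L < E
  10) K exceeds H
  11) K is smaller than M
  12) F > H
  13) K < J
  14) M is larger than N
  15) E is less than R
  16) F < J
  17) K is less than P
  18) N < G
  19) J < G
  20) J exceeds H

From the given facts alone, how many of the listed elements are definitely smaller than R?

From R the given relations immediately reach N, F, E, P.
From those, H, K, L — 7 in total.
Nothing else is reachable below R; 7 in all.

7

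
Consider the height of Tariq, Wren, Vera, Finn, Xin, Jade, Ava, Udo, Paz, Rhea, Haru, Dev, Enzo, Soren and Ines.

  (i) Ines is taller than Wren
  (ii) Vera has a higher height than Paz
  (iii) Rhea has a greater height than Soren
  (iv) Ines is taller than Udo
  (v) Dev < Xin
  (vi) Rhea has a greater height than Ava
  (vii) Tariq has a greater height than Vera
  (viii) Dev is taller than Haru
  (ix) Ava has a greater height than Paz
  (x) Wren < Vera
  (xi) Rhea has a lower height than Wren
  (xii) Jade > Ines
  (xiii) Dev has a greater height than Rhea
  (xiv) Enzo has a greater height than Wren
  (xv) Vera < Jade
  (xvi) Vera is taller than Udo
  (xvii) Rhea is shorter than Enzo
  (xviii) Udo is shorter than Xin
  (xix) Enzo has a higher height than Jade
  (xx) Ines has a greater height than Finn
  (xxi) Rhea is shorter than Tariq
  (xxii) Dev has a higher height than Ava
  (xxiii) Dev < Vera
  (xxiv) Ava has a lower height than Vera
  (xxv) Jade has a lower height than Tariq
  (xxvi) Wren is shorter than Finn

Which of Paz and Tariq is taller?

Tariq

Paz < Ava and Ava < Rhea give Paz < Rhea.
Then Rhea < Wren extends the chain to Wren.
With Wren < Finn: Paz < Ava < Rhea < Wren < Finn.
With Finn < Ines: Paz < Ava < Rhea < Wren < Finn < Ines.
Then Ines < Jade extends the chain to Jade.
Then Jade < Tariq extends the chain to Tariq.
So Paz < Tariq; Tariq is the taller of the two.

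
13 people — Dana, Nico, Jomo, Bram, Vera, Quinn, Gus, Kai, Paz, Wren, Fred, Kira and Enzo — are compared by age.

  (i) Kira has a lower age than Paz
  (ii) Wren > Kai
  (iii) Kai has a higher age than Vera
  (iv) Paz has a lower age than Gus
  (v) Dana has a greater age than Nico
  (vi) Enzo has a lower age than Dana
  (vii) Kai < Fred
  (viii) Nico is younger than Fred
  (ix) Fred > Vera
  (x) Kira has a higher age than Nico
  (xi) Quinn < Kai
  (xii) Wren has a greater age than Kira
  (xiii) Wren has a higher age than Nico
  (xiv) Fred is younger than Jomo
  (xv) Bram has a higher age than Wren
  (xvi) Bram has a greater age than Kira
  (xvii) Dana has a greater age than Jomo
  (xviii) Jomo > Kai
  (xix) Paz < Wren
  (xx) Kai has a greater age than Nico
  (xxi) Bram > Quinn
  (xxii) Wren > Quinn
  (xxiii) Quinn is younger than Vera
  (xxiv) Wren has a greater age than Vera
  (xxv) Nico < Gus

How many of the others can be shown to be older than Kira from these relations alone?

From Kira the given relations immediately reach Paz, Wren, Bram.
From those, Gus — 4 in total.
No other element is forced above Kira by the given relations, so the count is 4.

4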